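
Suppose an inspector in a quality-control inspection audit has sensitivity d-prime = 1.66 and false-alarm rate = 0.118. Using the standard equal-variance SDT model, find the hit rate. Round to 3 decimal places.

hit rate = 0.683

z(false-alarm rate) = z(0.118) = -1.1850
z(H) = z(FA) + d' = -1.1850 + 1.66 = 0.4750
hit rate = Φ(0.4750) = 0.6826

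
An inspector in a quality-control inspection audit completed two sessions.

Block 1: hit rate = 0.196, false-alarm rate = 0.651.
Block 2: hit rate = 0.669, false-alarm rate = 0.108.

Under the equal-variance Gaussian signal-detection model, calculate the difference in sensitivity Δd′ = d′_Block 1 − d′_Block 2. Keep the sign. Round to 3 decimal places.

Δd′ = -2.918

Block 1: z(0.196) = -0.8560, z(0.651) = 0.3880, d' = -1.2440
Block 2: z(0.669) = 0.4372, z(0.108) = -1.2372, d' = 1.6744
Δd' = d'_Block 1 − d'_Block 2 = -1.2440 − 1.6744 = -2.9184
Block 2 has the higher sensitivity.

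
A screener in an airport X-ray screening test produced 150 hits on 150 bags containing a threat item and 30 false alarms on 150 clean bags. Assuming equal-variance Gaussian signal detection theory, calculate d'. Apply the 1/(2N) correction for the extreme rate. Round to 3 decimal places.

d' = 3.555

The hit rate is 150/150 = 1, so apply the 1/(2N) correction: H → 1 − 1/(2·150) = 0.99667.
z(H) = z(0.99667) = 2.7134
z(FA) = z(0.20000) = -0.8416
d' = 2.7134 − (-0.8416) = 3.5550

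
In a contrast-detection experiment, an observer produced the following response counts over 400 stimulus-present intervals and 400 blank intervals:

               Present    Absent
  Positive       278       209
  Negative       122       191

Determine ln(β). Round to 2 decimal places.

H = 278/400 = 0.6950
FA = 209/400 = 0.5225
z(H) = z(0.6950) = 0.510
z(FA) = z(0.5225) = 0.056
ln β = −½·[z(H)² − z(FA)²] = −0.5 × (0.260 − 0.003) = -0.1285

ln β = -0.13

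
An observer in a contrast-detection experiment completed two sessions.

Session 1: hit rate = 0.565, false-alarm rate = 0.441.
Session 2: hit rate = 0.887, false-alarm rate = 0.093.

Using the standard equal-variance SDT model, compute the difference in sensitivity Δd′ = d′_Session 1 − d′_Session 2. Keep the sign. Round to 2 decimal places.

Session 1: z(0.565) = 0.164, z(0.441) = -0.148, d' = 0.312
Session 2: z(0.887) = 1.211, z(0.093) = -1.323, d' = 2.534
Δd' = d'_Session 1 − d'_Session 2 = 0.312 − 2.534 = -2.222
Session 2 has the higher sensitivity.

Δd′ = -2.22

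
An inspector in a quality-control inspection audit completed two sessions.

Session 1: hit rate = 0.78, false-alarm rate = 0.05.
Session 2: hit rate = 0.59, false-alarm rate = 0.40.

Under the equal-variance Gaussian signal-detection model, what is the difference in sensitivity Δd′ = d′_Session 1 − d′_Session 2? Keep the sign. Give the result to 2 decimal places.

Δd′ = 1.94

Session 1: z(0.78) = 0.772, z(0.05) = -1.645, d' = 2.417
Session 2: z(0.59) = 0.228, z(0.40) = -0.253, d' = 0.481
Δd' = d'_Session 1 − d'_Session 2 = 2.417 − 0.481 = 1.936
Session 1 has the higher sensitivity.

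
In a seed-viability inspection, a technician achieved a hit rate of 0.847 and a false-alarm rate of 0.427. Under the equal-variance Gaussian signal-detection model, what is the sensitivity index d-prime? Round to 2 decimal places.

d-prime = 1.21

z(0.847) = 1.0237, z(0.427) = -0.1840
d' = z(H) − z(FA) = 1.0237 − (-0.1840) = 1.2077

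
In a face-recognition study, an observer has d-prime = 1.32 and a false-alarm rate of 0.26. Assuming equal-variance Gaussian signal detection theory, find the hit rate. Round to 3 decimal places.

hit rate = 0.751

z(false-alarm rate) = z(0.26) = -0.6433
z(H) = z(FA) + d' = -0.6433 + 1.32 = 0.6767
hit rate = Φ(0.6767) = 0.7507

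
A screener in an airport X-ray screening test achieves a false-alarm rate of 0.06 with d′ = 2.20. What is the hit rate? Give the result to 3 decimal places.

z(false-alarm rate) = z(0.06) = -1.5548
z(H) = z(FA) + d' = -1.5548 + 2.20 = 0.6452
hit rate = Φ(0.6452) = 0.7406

hit rate = 0.741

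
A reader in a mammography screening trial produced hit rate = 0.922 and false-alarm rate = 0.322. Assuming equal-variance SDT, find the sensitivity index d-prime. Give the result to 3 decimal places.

z(H) = z(0.922) = 1.4187
z(FA) = z(0.322) = -0.4621
d' = z(H) − z(FA) = 1.4187 − (-0.4621) = 1.8808

d-prime = 1.881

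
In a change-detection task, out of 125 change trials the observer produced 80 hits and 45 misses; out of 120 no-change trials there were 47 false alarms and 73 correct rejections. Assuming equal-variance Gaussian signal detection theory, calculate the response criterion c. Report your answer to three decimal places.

c = -0.042

H = 80/125 = 0.6400
FA = 47/120 = 0.3917
z(H) = 0.3585
z(FA) = -0.2749
c = −½·[z(H) + z(FA)] = −0.5 × (0.3585 + (-0.2749)) = -0.0418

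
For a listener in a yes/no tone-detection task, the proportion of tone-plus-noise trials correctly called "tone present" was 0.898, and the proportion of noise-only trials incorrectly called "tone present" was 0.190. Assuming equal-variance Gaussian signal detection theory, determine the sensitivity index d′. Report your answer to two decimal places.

z(0.898) = 1.270, z(0.190) = -0.878
d' = z(H) − z(FA) = 1.270 − (-0.878) = 2.148

d′ = 2.15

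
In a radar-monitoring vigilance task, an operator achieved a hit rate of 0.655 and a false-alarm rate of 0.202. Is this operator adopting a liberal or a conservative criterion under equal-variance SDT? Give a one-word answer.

conservative

z(H) = 0.399, z(FA) = -0.834
c = −½·(z(H) + z(FA)) = 0.2175
c > 0 → conservative criterion (biased toward responding “no”).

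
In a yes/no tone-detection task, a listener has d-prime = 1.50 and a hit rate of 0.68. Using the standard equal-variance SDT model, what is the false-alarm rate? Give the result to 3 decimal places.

z(hit rate) = z(0.68) = 0.4677
z(FA) = z(H) − d' = 0.4677 − 1.50 = -1.0323
false-alarm rate = Φ(-1.0323) = 0.1510

false-alarm rate = 0.151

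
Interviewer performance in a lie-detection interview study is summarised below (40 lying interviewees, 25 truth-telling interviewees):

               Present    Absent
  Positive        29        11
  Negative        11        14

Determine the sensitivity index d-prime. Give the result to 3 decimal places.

d-prime = 0.749

H = 29/40 = 0.7250
FA = 11/25 = 0.4400
z(0.7250) = 0.5978, z(0.4400) = -0.1510
d' = z(H) − z(FA) = 0.5978 − (-0.1510) = 0.7488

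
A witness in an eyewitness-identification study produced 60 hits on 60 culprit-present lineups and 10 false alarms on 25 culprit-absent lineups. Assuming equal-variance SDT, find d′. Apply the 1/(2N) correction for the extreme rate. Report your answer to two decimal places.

The hit rate is 60/60 = 1, so apply the 1/(2N) correction: H → 1 − 1/(2·60) = 0.99167.
z(H) = z(0.99167) = 2.394
z(FA) = z(0.40000) = -0.253
d' = 2.394 − (-0.253) = 2.647

d′ = 2.65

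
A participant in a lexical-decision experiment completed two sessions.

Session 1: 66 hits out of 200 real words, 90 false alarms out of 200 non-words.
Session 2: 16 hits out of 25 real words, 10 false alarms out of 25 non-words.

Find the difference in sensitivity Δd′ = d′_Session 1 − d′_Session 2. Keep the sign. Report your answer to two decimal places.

Δd′ = -0.93

Session 1: z(0.3300) = -0.440, z(0.4500) = -0.126, d' = -0.314
Session 2: z(0.6400) = 0.358, z(0.4000) = -0.253, d' = 0.611
Δd' = d'_Session 1 − d'_Session 2 = -0.314 − 0.611 = -0.925
Session 2 has the higher sensitivity.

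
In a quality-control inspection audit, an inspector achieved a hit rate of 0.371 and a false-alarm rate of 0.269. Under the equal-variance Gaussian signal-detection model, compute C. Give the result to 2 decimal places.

z(0.371) = -0.329, z(0.269) = -0.616
c = −½·[z(H) + z(FA)] = −0.5 × (-0.329 + (-0.616)) = 0.4725
c > 0: the inspector has a conservative response bias.

C = 0.47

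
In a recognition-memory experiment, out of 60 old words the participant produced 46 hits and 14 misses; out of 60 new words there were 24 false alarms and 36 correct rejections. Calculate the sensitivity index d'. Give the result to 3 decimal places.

H = 46/60 = 0.7667
FA = 24/60 = 0.4000
Φ⁻¹(H) = Φ⁻¹(0.7667) = 0.7280
Φ⁻¹(FA) = Φ⁻¹(0.4000) = -0.2533
d' = z(H) − z(FA) = 0.7280 − (-0.2533) = 0.9813

d' = 0.981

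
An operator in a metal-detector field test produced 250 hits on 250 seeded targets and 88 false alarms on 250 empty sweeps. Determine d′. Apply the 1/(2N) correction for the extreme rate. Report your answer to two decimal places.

d′ = 3.26

The hit rate is 250/250 = 1, so apply the 1/(2N) correction: H → 1 − 1/(2·250) = 0.99800.
z(H) = z(0.99800) = 2.878
z(FA) = z(0.35200) = -0.380
d' = 2.878 − (-0.380) = 3.258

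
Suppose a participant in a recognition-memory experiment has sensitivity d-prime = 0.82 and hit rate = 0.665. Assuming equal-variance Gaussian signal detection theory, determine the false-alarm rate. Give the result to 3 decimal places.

false-alarm rate = 0.347

z(hit rate) = z(0.665) = 0.4261
z(FA) = z(H) − d' = 0.4261 − 0.82 = -0.3939
false-alarm rate = Φ(-0.3939) = 0.3468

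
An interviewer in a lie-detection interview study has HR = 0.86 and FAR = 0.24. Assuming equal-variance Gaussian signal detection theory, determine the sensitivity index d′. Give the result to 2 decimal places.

d′ = 1.79

z(H) = 1.0803
z(FA) = -0.7063
d' = z(H) − z(FA) = 1.0803 − (-0.7063) = 1.7866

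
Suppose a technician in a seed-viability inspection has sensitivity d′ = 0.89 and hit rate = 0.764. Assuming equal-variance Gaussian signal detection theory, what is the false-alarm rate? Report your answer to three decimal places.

false-alarm rate = 0.432

z(hit rate) = z(0.764) = 0.7192
z(FA) = z(H) − d' = 0.7192 − 0.89 = -0.1708
false-alarm rate = Φ(-0.1708) = 0.4322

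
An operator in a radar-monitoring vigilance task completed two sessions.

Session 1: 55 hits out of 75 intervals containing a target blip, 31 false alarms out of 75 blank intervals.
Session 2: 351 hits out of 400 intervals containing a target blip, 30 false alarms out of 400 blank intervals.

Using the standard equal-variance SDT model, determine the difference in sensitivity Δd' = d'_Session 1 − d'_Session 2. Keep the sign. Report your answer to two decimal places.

Δd' = -1.76

Session 1: z(0.7333) = 0.623, z(0.4133) = -0.219, d' = 0.842
Session 2: z(0.8775) = 1.163, z(0.0750) = -1.440, d' = 2.603
Δd' = d'_Session 1 − d'_Session 2 = 0.842 − 2.603 = -1.761
Session 2 has the higher sensitivity.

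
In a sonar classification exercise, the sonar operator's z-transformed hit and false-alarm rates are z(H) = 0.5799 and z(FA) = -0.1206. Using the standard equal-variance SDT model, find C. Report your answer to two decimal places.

c = −½·[z(H) + z(FA)] = −½·(0.5799 + (-0.1206)) = -0.22965
c < 0: the sonar operator has a liberal response bias.

C = -0.23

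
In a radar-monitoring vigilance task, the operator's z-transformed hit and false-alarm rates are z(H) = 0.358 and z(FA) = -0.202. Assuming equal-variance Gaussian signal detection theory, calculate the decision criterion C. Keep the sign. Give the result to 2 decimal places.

C = -0.08

c = −½·[z(H) + z(FA)] = −½·(0.358 + (-0.202)) = -0.078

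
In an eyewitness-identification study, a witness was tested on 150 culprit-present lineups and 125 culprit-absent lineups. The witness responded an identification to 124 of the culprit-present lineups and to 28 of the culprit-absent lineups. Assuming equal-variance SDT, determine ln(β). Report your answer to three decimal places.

ln β = -0.155

H = 124/150 = 0.8267
FA = 28/125 = 0.2240
Φ⁻¹(H) = Φ⁻¹(0.8267) = 0.9412
Φ⁻¹(FA) = Φ⁻¹(0.2240) = -0.7588
ln β = −½·[z(H)² − z(FA)²] = −0.5 × (0.8859 − 0.5758) = -0.15505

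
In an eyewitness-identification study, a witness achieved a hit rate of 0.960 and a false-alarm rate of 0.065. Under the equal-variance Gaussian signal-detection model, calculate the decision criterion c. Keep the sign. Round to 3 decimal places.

z(0.960) = 1.7507, z(0.065) = -1.5141
c = −½·[z(H) + z(FA)] = −0.5 × (1.7507 + (-1.5141)) = -0.1183
c < 0: the witness has a liberal response bias.

c = -0.118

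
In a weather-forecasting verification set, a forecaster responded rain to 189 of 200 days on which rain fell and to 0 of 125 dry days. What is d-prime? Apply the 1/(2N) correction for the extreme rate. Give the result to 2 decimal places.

The false-alarm rate is 0/125 = 0, so apply the 1/(2N) correction: FA → 1/(2·125) = 0.00400.
z(H) = z(0.94500) = 1.598
z(FA) = z(0.00400) = -2.652
d' = 1.598 − (-2.652) = 4.250

d-prime = 4.25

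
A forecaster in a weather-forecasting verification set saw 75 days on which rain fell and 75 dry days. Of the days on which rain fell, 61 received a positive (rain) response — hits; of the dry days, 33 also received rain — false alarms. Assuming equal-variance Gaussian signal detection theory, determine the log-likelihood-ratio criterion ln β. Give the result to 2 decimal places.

ln β = -0.38

H = 61/75 = 0.8133
FA = 33/75 = 0.4400
z(H) = z(0.8133) = 0.890
z(FA) = z(0.4400) = -0.151
ln β = −½·[z(H)² − z(FA)²] = −0.5 × (0.792 − 0.023) = -0.3845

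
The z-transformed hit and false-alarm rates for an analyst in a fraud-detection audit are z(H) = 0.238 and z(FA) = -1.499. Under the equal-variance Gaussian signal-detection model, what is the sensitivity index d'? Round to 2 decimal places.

d' = z(H) − z(FA) = 0.238 − (-1.499) = 1.737

d' = 1.74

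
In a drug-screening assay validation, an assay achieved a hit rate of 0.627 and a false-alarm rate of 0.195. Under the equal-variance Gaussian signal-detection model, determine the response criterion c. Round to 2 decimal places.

c = 0.27

Φ⁻¹(H) = Φ⁻¹(0.627) = 0.3239
Φ⁻¹(FA) = Φ⁻¹(0.195) = -0.8596
c = −½·[z(H) + z(FA)] = −0.5 × (0.3239 + (-0.8596)) = 0.26785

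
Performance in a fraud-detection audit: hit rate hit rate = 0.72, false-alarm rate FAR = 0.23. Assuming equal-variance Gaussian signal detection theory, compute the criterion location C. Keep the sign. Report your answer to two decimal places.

C = 0.08

Φ⁻¹(H) = Φ⁻¹(0.72) = 0.583
Φ⁻¹(FA) = Φ⁻¹(0.23) = -0.739
c = −½·[z(H) + z(FA)] = −0.5 × (0.583 + (-0.739)) = 0.078
c > 0: the analyst has a conservative response bias.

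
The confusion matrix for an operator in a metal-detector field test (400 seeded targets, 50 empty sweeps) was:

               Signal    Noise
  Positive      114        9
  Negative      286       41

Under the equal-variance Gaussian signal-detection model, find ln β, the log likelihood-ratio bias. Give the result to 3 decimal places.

H = 114/400 = 0.2850
FA = 9/50 = 0.1800
Φ⁻¹(0.2850) = -0.5681, Φ⁻¹(0.1800) = -0.9154
ln β = −½·[z(H)² − z(FA)²] = −0.5 × (0.3227 − 0.8380) = 0.25765

ln β = 0.258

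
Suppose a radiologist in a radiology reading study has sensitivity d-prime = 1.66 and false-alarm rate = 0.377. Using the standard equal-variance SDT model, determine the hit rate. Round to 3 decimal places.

z(false-alarm rate) = z(0.377) = -0.3134
z(H) = z(FA) + d' = -0.3134 + 1.66 = 1.3466
hit rate = Φ(1.3466) = 0.9109

hit rate = 0.911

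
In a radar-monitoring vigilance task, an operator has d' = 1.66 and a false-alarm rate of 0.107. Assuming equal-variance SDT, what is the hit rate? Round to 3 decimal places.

z(false-alarm rate) = z(0.107) = -1.2426
z(H) = z(FA) + d' = -1.2426 + 1.66 = 0.4174
hit rate = Φ(0.4174) = 0.6618

hit rate = 0.662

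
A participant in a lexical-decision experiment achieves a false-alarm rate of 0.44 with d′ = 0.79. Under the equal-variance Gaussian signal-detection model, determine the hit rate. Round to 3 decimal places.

z(false-alarm rate) = z(0.44) = -0.1510
z(H) = z(FA) + d' = -0.1510 + 0.79 = 0.6390
hit rate = Φ(0.6390) = 0.7386

hit rate = 0.739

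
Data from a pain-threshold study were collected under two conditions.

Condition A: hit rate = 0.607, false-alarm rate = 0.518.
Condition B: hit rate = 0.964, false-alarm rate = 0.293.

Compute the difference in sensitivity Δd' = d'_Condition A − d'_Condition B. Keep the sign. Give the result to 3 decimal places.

Condition A: z(0.607) = 0.2715, z(0.518) = 0.0451, d' = 0.2264
Condition B: z(0.964) = 1.7991, z(0.293) = -0.5446, d' = 2.3437
Δd' = d'_Condition A − d'_Condition B = 0.2264 − 2.3437 = -2.1173
Condition B has the higher sensitivity.

Δd' = -2.117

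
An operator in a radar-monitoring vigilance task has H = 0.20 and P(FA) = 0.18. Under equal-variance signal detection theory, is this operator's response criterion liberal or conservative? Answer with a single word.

z(H) = -0.842, z(FA) = -0.915
c = −½·(z(H) + z(FA)) = 0.8785
c > 0 → conservative criterion (biased toward responding “no”).

conservative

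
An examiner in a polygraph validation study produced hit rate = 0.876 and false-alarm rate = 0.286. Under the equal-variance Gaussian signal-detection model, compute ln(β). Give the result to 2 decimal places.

ln β = -0.51

z(H) = 1.155
z(FA) = -0.565
ln β = −½·[z(H)² − z(FA)²] = −0.5 × (1.334 − 0.319) = -0.5075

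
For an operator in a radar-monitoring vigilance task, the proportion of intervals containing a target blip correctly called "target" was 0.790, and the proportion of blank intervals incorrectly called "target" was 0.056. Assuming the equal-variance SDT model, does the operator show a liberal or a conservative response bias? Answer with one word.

conservative

z(H) = 0.806, z(FA) = -1.589
c = −½·(z(H) + z(FA)) = 0.3915
c > 0 → conservative criterion (biased toward responding “no”).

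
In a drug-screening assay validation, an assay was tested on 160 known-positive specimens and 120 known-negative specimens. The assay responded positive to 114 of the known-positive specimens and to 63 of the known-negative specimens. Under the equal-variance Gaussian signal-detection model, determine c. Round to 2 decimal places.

c = -0.31

H = 114/160 = 0.7125
FA = 63/120 = 0.5250
Φ⁻¹(H) = Φ⁻¹(0.7125) = 0.561
Φ⁻¹(FA) = Φ⁻¹(0.5250) = 0.063
c = −½·[z(H) + z(FA)] = −0.5 × (0.561 + 0.063) = -0.312
c < 0: the assay has a liberal response bias.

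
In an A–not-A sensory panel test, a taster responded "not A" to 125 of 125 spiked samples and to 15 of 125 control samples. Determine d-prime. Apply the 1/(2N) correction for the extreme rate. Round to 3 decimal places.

d-prime = 3.827

The hit rate is 125/125 = 1, so apply the 1/(2N) correction: H → 1 − 1/(2·125) = 0.99600.
z(H) = z(0.99600) = 2.6521
z(FA) = z(0.12000) = -1.1750
d' = 2.6521 − (-1.1750) = 3.8271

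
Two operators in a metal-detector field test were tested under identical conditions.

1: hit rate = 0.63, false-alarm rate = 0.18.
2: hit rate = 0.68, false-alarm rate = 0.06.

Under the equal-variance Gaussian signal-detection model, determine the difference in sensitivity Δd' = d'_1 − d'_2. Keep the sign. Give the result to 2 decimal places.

1: z(0.63) = 0.332, z(0.18) = -0.915, d' = 1.247
2: z(0.68) = 0.468, z(0.06) = -1.555, d' = 2.023
Δd' = d'_1 − d'_2 = 1.247 − 2.023 = -0.776
2 has the higher sensitivity.

Δd' = -0.78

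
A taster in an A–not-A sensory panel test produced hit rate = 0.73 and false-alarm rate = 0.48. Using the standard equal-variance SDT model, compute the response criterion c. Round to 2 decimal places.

Φ⁻¹(0.73) = 0.613, Φ⁻¹(0.48) = -0.050
c = −½·[z(H) + z(FA)] = −0.5 × (0.613 + (-0.050)) = -0.2815

c = -0.28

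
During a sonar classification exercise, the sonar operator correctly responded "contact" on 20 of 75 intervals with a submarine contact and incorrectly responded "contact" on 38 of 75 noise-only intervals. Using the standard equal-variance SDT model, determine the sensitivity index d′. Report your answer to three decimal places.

H = 20/75 = 0.2667
FA = 38/75 = 0.5067
z(H) = z(0.2667) = -0.6228
z(FA) = z(0.5067) = 0.0168
d' = z(H) − z(FA) = -0.6228 − 0.0168 = -0.6396

d′ = -0.640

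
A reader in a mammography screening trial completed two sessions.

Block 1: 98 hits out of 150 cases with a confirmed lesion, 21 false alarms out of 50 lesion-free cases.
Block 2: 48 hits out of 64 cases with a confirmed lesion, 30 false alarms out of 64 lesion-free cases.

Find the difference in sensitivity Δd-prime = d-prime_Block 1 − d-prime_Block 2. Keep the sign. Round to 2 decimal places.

Block 1: z(0.6533) = 0.394, z(0.4200) = -0.202, d' = 0.596
Block 2: z(0.7500) = 0.674, z(0.4688) = -0.078, d' = 0.752
Δd' = d'_Block 1 − d'_Block 2 = 0.596 − 0.752 = -0.156
Block 2 has the higher sensitivity.

Δd-prime = -0.16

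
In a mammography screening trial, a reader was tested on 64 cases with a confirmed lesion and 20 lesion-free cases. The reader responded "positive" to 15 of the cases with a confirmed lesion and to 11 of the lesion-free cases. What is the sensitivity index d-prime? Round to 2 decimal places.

d-prime = -0.85

H = 15/64 = 0.2344
FA = 11/20 = 0.5500
z(H) = -0.724
z(FA) = 0.126
d' = z(H) − z(FA) = -0.724 − 0.126 = -0.850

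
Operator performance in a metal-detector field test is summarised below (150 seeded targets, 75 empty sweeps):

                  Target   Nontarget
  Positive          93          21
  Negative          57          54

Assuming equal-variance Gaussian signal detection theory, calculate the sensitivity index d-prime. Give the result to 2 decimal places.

d-prime = 0.89

H = 93/150 = 0.6200
FA = 21/75 = 0.2800
z(0.6200) = 0.305, z(0.2800) = -0.583
d' = z(H) − z(FA) = 0.305 − (-0.583) = 0.888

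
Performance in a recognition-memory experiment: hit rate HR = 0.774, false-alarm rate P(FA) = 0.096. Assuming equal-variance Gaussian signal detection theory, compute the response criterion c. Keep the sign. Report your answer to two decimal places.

z(H) = z(0.774) = 0.7521
z(FA) = z(0.096) = -1.3047
c = −½·[z(H) + z(FA)] = −0.5 × (0.7521 + (-1.3047)) = 0.2763
c > 0: the participant has a conservative response bias.

c = 0.28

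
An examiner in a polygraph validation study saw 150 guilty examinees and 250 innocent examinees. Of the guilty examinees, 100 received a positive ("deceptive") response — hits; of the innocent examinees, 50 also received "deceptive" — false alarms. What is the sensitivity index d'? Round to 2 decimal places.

H = 100/150 = 0.6667
FA = 50/250 = 0.2000
Φ⁻¹(H) = Φ⁻¹(0.6667) = 0.4308
Φ⁻¹(FA) = Φ⁻¹(0.2000) = -0.8416
d' = z(H) − z(FA) = 0.4308 − (-0.8416) = 1.2724

d' = 1.27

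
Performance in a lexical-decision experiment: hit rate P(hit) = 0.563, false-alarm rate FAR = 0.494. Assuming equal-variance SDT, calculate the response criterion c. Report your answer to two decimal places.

c = -0.07

z(0.563) = 0.159, z(0.494) = -0.015
c = −½·[z(H) + z(FA)] = −0.5 × (0.159 + (-0.015)) = -0.072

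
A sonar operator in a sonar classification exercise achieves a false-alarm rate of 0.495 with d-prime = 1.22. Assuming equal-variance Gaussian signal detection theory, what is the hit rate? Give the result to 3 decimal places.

hit rate = 0.886

z(false-alarm rate) = z(0.495) = -0.0125
z(H) = z(FA) + d' = -0.0125 + 1.22 = 1.2075
hit rate = Φ(1.2075) = 0.8864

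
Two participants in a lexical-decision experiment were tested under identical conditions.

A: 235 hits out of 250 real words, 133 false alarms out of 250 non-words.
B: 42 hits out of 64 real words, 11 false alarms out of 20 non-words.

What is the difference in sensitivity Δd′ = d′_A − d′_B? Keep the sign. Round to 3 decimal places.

A: z(0.9400) = 1.5548, z(0.5320) = 0.0803, d' = 1.4745
B: z(0.6562) = 0.4021, z(0.5500) = 0.1257, d' = 0.2764
Δd' = d'_A − d'_B = 1.4745 − 0.2764 = 1.1981
A has the higher sensitivity.

Δd′ = 1.198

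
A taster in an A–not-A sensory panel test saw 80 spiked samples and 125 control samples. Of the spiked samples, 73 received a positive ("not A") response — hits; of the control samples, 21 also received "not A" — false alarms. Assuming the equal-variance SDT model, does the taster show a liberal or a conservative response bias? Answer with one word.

liberal

z(H) = 1.356, z(FA) = -0.962
c = −½·(z(H) + z(FA)) = -0.197
c < 0 → liberal criterion (biased toward responding “yes”).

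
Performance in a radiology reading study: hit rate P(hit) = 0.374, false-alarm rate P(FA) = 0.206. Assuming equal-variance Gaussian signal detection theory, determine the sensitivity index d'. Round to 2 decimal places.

z(H) = -0.321
z(FA) = -0.820
d' = z(H) − z(FA) = -0.321 − (-0.820) = 0.499

d' = 0.50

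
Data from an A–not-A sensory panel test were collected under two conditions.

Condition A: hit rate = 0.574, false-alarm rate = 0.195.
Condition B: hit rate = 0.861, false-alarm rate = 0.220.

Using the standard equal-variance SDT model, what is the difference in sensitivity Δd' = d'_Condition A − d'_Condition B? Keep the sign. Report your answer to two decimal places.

Δd' = -0.81

Condition A: z(0.574) = 0.187, z(0.195) = -0.860, d' = 1.047
Condition B: z(0.861) = 1.085, z(0.220) = -0.772, d' = 1.857
Δd' = d'_Condition A − d'_Condition B = 1.047 − 1.857 = -0.810
Condition B has the higher sensitivity.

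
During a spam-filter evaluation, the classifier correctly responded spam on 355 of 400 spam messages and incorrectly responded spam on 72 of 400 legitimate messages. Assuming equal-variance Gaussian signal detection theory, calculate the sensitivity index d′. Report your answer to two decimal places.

H = 355/400 = 0.8875
FA = 72/400 = 0.1800
z(0.8875) = 1.2133, z(0.1800) = -0.9154
d' = z(H) − z(FA) = 1.2133 − (-0.9154) = 2.1287

d′ = 2.13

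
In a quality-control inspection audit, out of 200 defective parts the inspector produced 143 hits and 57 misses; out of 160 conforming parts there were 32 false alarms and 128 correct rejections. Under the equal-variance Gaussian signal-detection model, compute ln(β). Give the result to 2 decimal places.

H = 143/200 = 0.7150
FA = 32/160 = 0.2000
Φ⁻¹(H) = Φ⁻¹(0.7150) = 0.568
Φ⁻¹(FA) = Φ⁻¹(0.2000) = -0.842
ln β = −½·[z(H)² − z(FA)²] = −0.5 × (0.323 − 0.709) = 0.193

ln β = 0.19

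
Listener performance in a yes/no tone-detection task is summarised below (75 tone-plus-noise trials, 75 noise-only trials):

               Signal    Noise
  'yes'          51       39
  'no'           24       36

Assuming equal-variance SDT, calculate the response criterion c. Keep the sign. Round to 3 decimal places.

H = 51/75 = 0.6800
FA = 39/75 = 0.5200
z(0.6800) = 0.4677, z(0.5200) = 0.0502
c = −½·[z(H) + z(FA)] = −0.5 × (0.4677 + 0.0502) = -0.25895
c < 0: the listener has a liberal response bias.

c = -0.259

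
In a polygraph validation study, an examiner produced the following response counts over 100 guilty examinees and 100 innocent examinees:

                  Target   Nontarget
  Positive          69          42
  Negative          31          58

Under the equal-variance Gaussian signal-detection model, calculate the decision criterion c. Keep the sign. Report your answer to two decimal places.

c = -0.15

H = 69/100 = 0.6900
FA = 42/100 = 0.4200
z(0.6900) = 0.496, z(0.4200) = -0.202
c = −½·[z(H) + z(FA)] = −0.5 × (0.496 + (-0.202)) = -0.147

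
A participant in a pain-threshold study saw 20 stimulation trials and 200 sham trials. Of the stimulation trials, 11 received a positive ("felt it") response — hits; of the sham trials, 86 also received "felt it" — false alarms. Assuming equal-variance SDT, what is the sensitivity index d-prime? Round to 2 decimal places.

H = 11/20 = 0.5500
FA = 86/200 = 0.4300
z(0.5500) = 0.126, z(0.4300) = -0.176
d' = z(H) − z(FA) = 0.126 − (-0.176) = 0.302

d-prime = 0.30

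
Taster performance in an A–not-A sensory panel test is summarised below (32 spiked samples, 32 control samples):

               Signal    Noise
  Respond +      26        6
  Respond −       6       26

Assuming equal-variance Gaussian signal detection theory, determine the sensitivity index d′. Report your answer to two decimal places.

d′ = 1.77

H = 26/32 = 0.8125
FA = 6/32 = 0.1875
z(H) = 0.8871
z(FA) = -0.8871
d' = z(H) − z(FA) = 0.8871 − (-0.8871) = 1.7742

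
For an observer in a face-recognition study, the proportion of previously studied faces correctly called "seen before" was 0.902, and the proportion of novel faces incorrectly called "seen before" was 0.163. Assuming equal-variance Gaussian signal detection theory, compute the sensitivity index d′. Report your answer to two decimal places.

z(H) = z(0.902) = 1.2930
z(FA) = z(0.163) = -0.9822
d' = z(H) − z(FA) = 1.2930 − (-0.9822) = 2.2752

d′ = 2.28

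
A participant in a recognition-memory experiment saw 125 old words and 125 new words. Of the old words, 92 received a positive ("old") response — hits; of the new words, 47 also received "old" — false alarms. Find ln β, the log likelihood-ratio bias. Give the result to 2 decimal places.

ln β = -0.15

H = 92/125 = 0.7360
FA = 47/125 = 0.3760
z(H) = 0.631
z(FA) = -0.316
ln β = −½·[z(H)² − z(FA)²] = −0.5 × (0.398 − 0.100) = -0.149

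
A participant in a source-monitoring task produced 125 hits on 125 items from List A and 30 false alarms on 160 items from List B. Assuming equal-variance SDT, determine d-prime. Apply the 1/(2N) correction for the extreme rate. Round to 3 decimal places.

d-prime = 3.539

The hit rate is 125/125 = 1, so apply the 1/(2N) correction: H → 1 − 1/(2·125) = 0.99600.
z(H) = z(0.99600) = 2.6521
z(FA) = z(0.18750) = -0.8871
d' = 2.6521 − (-0.8871) = 3.5392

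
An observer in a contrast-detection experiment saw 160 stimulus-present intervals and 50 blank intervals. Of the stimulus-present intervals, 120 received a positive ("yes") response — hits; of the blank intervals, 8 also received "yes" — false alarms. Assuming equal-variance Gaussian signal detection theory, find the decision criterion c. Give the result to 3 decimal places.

H = 120/160 = 0.7500
FA = 8/50 = 0.1600
z(H) = 0.6745
z(FA) = -0.9945
c = −½·[z(H) + z(FA)] = −0.5 × (0.6745 + (-0.9945)) = 0.1600
c > 0: the observer has a conservative response bias.

c = 0.160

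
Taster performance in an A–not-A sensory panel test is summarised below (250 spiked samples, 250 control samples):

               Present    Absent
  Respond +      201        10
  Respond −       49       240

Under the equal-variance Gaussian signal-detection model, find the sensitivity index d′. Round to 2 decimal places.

d′ = 2.61

H = 201/250 = 0.8040
FA = 10/250 = 0.0400
z(H) = z(0.8040) = 0.856
z(FA) = z(0.0400) = -1.751
d' = z(H) − z(FA) = 0.856 − (-1.751) = 2.607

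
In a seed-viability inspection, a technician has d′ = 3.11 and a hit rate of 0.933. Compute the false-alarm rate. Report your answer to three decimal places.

false-alarm rate = 0.054

z(hit rate) = z(0.933) = 1.4985
z(FA) = z(H) − d' = 1.4985 − 3.11 = -1.6115
false-alarm rate = Φ(-1.6115) = 0.0535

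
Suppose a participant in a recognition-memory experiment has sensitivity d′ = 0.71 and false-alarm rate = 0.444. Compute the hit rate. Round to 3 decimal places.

hit rate = 0.715

z(false-alarm rate) = z(0.444) = -0.1408
z(H) = z(FA) + d' = -0.1408 + 0.71 = 0.5692
hit rate = Φ(0.5692) = 0.7154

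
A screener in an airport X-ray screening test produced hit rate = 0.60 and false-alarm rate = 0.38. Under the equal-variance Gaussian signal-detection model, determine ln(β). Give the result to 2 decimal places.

ln β = 0.01

z(H) = 0.253
z(FA) = -0.305
ln β = −½·[z(H)² − z(FA)²] = −0.5 × (0.064 − 0.093) = 0.0145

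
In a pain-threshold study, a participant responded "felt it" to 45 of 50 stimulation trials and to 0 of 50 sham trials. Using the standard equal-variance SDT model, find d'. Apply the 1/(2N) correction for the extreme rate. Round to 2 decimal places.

d' = 3.61

The false-alarm rate is 0/50 = 0, so apply the 1/(2N) correction: FA → 1/(2·50) = 0.01000.
z(H) = z(0.90000) = 1.282
z(FA) = z(0.01000) = -2.326
d' = 1.282 − (-2.326) = 3.608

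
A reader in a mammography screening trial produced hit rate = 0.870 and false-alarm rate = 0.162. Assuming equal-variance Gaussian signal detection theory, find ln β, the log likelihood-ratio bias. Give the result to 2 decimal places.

ln β = -0.15

Φ⁻¹(H) = Φ⁻¹(0.870) = 1.126
Φ⁻¹(FA) = Φ⁻¹(0.162) = -0.986
ln β = −½·[z(H)² − z(FA)²] = −0.5 × (1.268 − 0.972) = -0.148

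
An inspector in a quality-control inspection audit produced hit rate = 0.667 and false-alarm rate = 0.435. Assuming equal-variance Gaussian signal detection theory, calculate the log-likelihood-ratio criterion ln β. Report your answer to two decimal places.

ln β = -0.08

z(H) = 0.432
z(FA) = -0.164
ln β = −½·[z(H)² − z(FA)²] = −0.5 × (0.187 − 0.027) = -0.080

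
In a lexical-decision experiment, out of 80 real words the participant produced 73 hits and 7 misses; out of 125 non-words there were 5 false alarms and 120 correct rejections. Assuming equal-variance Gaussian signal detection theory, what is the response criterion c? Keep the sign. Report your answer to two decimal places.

c = 0.20

H = 73/80 = 0.9125
FA = 5/125 = 0.0400
z(0.9125) = 1.356, z(0.0400) = -1.751
c = −½·[z(H) + z(FA)] = −0.5 × (1.356 + (-1.751)) = 0.1975
c > 0: the participant has a conservative response bias.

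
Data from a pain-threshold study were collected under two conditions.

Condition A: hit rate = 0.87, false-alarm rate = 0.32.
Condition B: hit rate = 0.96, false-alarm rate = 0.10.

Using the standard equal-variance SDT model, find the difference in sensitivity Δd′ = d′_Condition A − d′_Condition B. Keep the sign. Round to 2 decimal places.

Δd′ = -1.44

Condition A: z(0.87) = 1.126, z(0.32) = -0.468, d' = 1.594
Condition B: z(0.96) = 1.751, z(0.10) = -1.282, d' = 3.033
Δd' = d'_Condition A − d'_Condition B = 1.594 − 3.033 = -1.439
Condition B has the higher sensitivity.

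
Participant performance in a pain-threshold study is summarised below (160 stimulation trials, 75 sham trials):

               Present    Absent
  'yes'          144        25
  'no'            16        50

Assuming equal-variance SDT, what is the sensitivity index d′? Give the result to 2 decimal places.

H = 144/160 = 0.9000
FA = 25/75 = 0.3333
z(H) = z(0.9000) = 1.282
z(FA) = z(0.3333) = -0.431
d' = z(H) − z(FA) = 1.282 − (-0.431) = 1.713

d′ = 1.71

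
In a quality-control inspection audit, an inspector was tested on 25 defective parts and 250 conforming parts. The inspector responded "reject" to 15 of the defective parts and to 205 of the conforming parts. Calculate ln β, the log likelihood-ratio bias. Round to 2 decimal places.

ln β = 0.39

H = 15/25 = 0.6000
FA = 205/250 = 0.8200
Φ⁻¹(H) = Φ⁻¹(0.6000) = 0.253
Φ⁻¹(FA) = Φ⁻¹(0.8200) = 0.915
ln β = −½·[z(H)² − z(FA)²] = −0.5 × (0.064 − 0.837) = 0.3865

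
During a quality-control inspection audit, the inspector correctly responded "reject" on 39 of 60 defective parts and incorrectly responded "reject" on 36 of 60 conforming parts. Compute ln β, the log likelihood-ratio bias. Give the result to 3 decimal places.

ln β = -0.042

H = 39/60 = 0.6500
FA = 36/60 = 0.6000
z(0.6500) = 0.3853, z(0.6000) = 0.2533
ln β = −½·[z(H)² − z(FA)²] = −0.5 × (0.1485 − 0.0642) = -0.04215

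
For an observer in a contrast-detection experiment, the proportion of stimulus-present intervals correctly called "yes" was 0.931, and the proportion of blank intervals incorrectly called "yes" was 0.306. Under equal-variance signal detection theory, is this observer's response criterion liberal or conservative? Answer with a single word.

liberal

z(H) = 1.483, z(FA) = -0.507
c = −½·(z(H) + z(FA)) = -0.488
c < 0 → liberal criterion (biased toward responding “yes”).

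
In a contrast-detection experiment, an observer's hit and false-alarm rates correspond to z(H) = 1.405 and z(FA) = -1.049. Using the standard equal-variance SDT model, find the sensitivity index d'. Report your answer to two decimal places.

d' = 2.45

d' = z(H) − z(FA) = 1.405 − (-1.049) = 2.454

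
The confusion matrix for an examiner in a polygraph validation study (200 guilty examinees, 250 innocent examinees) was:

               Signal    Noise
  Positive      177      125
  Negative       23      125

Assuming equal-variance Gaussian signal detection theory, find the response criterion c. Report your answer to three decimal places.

H = 177/200 = 0.8850
FA = 125/250 = 0.5000
z(0.8850) = 1.2004, z(0.5000) = 0.0000
c = −½·[z(H) + z(FA)] = −0.5 × (1.2004 + 0.0000) = -0.6002
c < 0: the examiner has a liberal response bias.

c = -0.600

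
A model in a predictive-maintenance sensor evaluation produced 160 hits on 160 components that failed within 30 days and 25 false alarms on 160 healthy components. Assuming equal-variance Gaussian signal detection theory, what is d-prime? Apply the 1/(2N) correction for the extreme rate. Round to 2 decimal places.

d-prime = 3.74

The hit rate is 160/160 = 1, so apply the 1/(2N) correction: H → 1 − 1/(2·160) = 0.99687.
z(H) = z(0.99687) = 2.734
z(FA) = z(0.15625) = -1.010
d' = 2.734 − (-1.010) = 3.744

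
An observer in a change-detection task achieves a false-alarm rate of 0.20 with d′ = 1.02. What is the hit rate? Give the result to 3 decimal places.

hit rate = 0.571

z(false-alarm rate) = z(0.20) = -0.8416
z(H) = z(FA) + d' = -0.8416 + 1.02 = 0.1784
hit rate = Φ(0.1784) = 0.5708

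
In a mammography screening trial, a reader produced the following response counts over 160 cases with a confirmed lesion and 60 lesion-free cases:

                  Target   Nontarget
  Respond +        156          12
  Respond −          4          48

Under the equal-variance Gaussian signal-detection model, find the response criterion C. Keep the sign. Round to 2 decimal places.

H = 156/160 = 0.9750
FA = 12/60 = 0.2000
z(0.9750) = 1.9600, z(0.2000) = -0.8416
c = −½·[z(H) + z(FA)] = −0.5 × (1.9600 + (-0.8416)) = -0.5592
c < 0: the reader has a liberal response bias.

C = -0.56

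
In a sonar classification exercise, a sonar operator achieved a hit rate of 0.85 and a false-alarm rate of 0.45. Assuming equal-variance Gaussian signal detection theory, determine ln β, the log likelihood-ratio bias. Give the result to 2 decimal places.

Φ⁻¹(0.85) = 1.036, Φ⁻¹(0.45) = -0.126
ln β = −½·[z(H)² − z(FA)²] = −0.5 × (1.073 − 0.016) = -0.5285

ln β = -0.53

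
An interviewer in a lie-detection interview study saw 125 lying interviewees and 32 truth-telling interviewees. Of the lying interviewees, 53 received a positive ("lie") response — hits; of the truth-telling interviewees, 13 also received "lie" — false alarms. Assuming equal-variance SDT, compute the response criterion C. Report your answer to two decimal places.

H = 53/125 = 0.4240
FA = 13/32 = 0.4062
z(0.4240) = -0.192, z(0.4062) = -0.237
c = −½·[z(H) + z(FA)] = −0.5 × (-0.192 + (-0.237)) = 0.2145
c > 0: the interviewer has a conservative response bias.

C = 0.21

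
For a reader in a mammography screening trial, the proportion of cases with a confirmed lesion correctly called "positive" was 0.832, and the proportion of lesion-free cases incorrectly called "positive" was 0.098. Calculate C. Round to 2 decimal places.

C = 0.17

z(H) = z(0.832) = 0.9621
z(FA) = z(0.098) = -1.2930
c = −½·[z(H) + z(FA)] = −0.5 × (0.9621 + (-1.2930)) = 0.16545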